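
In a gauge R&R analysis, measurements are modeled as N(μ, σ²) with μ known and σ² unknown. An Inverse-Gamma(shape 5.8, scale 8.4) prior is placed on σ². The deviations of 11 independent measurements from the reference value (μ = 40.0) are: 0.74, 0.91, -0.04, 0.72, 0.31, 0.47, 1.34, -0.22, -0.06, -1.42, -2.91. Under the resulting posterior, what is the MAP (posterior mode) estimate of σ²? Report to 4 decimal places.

1.2742

With known mean μ and an Inverse-Gamma(α, β) prior on σ², the Normal likelihood is conjugate: posterior is Inv-Gamma(α + n/2, β + Σ(xᵢ−μ)²/2).
Σ(xᵢ−μ)² = (0.74)² + (0.91)² + (-0.04)² + (0.72)² + (0.31)² + (0.47)² + (1.34)² + (-0.22)² + (-0.06)² + (-1.42)² + (-2.91)² = 14.5448.
Posterior: Inv-Gamma(5.8 + 11/2, 8.4 + 14.5448/2) = Inv-Gamma(11.30, 15.67240).
Mode = β/(α+1) = 15.67240/12.30 = 1.2742.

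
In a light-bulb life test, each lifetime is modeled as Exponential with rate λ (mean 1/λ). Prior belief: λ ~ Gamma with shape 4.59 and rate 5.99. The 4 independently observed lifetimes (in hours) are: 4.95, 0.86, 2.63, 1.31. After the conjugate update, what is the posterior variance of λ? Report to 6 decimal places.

0.034672

With a Gamma(shape α, rate β) prior on the exponential rate λ, the posterior after n observations with total T = Σxᵢ is Gamma(α+n, β+T).
Sum of observations T = 9.75 hours; n = 4.
Posterior: Gamma(4.59+4, 5.99+9.75) = Gamma(8.59, 15.74).
Var = α/β² = 0.034672.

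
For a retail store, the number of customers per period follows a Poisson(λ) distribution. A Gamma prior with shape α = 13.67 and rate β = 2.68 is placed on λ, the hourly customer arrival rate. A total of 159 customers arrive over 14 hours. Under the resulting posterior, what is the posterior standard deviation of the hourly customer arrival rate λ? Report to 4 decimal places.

0.7878

With a Gamma(shape α, rate β) prior, the Poisson likelihood is conjugate: the posterior is Gamma(α + ΣXᵢ, β + n).
Posterior: Gamma(α+S, β+n) = Gamma(13.67+159, 2.68+14) = Gamma(172.67, 16.68).
SD = √α/β = √172.67/16.68 = 0.7878.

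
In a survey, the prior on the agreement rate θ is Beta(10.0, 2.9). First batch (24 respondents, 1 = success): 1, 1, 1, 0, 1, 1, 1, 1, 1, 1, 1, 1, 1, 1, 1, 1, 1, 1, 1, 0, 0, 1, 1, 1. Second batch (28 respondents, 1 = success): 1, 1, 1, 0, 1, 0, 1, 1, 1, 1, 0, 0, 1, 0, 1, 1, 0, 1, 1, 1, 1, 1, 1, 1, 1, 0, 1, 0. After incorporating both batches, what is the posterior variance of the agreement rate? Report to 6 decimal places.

0.002554

The Beta prior is conjugate to a Binomial/Bernoulli likelihood; the update adds successes to α and failures to β.
After batch 1: Beta(10.0+21, 2.9+3) = Beta(31.0, 5.9).
After batch 2: Beta(31.0+20, 5.9+8) = Beta(51.0, 13.9).
Var = αβ/((α+β)²(α+β+1)) = 51.0·13.9/(64.9²·65.9) = 0.002554.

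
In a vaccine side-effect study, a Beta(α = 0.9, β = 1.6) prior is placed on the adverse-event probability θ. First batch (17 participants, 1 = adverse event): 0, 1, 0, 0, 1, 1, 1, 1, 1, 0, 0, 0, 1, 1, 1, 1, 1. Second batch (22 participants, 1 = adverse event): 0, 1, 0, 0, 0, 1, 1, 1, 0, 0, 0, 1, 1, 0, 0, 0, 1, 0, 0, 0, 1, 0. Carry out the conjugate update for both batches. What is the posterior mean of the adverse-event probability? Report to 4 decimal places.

0.4795

The Beta prior is conjugate to a Binomial/Bernoulli likelihood; the update adds successes to α and failures to β.
After batch 1: Beta(0.9+11, 1.6+6) = Beta(11.9, 7.6).
After batch 2: Beta(11.9+8, 7.6+14) = Beta(19.9, 21.6).
Posterior mean = α/(α+β) = 19.9/41.5 = 0.4795.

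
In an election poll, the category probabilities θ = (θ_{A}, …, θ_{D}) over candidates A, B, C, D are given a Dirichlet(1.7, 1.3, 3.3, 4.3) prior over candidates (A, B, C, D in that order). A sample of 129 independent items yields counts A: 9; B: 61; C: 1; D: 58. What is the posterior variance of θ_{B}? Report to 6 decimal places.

The Dirichlet prior is conjugate to the Multinomial likelihood: each posterior αⱼ = prior αⱼ + observed count nⱼ.
Posterior concentration: (10.7, 62.3, 4.3, 62.3), total = 139.6.
Var[θ_j] = α_j(Σα−α_j)/((Σα)²(Σα+1)) = 62.3·77.3/(139.6²·140.6) = 0.001758.

0.001758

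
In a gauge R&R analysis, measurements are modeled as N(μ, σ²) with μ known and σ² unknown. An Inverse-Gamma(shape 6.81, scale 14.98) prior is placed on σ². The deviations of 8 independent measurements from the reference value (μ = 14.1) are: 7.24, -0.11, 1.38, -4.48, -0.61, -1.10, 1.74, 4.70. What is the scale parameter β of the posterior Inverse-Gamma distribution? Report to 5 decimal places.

With known mean μ and an Inverse-Gamma(α, β) prior on σ², the Normal likelihood is conjugate: posterior is Inv-Gamma(α + n/2, β + Σ(xᵢ−μ)²/2).
Σ(xᵢ−μ)² = (7.24)² + (-0.11)² + (1.38)² + (-4.48)² + (-0.61)² + (-1.10)² + (1.74)² + (4.70)² = 101.1042.
Posterior: Inv-Gamma(6.81 + 8/2, 14.98 + 101.1042/2) = Inv-Gamma(10.81, 65.53210).
Posterior β = 65.53210.

65.53210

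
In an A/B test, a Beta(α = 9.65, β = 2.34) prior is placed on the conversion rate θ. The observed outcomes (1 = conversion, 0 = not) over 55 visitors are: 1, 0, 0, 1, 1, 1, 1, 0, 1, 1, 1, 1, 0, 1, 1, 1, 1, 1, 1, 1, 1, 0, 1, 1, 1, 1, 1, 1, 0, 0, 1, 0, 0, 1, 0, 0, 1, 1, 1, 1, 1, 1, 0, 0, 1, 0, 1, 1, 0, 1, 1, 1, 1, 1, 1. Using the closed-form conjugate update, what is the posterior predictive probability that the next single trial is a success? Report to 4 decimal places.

0.7412

The Beta prior is conjugate to a Binomial/Bernoulli likelihood; the update adds successes to α and failures to β.
Posterior: Beta(α+k, β+n−k) = Beta(9.65+40, 2.34+15) = Beta(49.65, 17.34).
For a single future Bernoulli trial, P(success | data) = α/(α+β) = 0.7412.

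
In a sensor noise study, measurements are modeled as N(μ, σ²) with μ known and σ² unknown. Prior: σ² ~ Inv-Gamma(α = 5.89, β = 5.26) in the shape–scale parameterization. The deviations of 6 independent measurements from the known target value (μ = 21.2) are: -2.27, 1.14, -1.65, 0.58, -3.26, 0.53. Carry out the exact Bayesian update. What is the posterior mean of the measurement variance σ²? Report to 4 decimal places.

1.9607

With known mean μ and an Inverse-Gamma(α, β) prior on σ², the Normal likelihood is conjugate: posterior is Inv-Gamma(α + n/2, β + Σ(xᵢ−μ)²/2).
Σ(xᵢ−μ)² = (-2.27)² + (1.14)² + (-1.65)² + (0.58)² + (-3.26)² + (0.53)² = 20.4199.
Posterior: Inv-Gamma(5.89 + 6/2, 5.26 + 20.4199/2) = Inv-Gamma(8.89, 15.46995).
E[σ²|data] = β/(α−1) = 15.46995/7.89 = 1.9607.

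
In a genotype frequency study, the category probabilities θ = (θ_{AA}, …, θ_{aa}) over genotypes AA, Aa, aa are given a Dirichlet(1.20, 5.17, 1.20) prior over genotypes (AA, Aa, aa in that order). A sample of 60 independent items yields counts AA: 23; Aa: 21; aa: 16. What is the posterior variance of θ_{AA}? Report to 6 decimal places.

The Dirichlet prior is conjugate to the Multinomial likelihood: each posterior αⱼ = prior αⱼ + observed count nⱼ.
Posterior concentration: (24.20, 26.17, 17.20), total = 67.57.
Var[θ_j] = α_j(Σα−α_j)/((Σα)²(Σα+1)) = 24.20·43.37/(67.57²·68.57) = 0.003352.

0.003352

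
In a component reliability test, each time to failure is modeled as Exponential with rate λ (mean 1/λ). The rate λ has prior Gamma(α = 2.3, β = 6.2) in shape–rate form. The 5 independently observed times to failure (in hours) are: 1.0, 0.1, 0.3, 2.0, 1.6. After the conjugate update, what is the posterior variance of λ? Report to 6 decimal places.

0.058195

With a Gamma(shape α, rate β) prior on the exponential rate λ, the posterior after n observations with total T = Σxᵢ is Gamma(α+n, β+T).
Sum of observations T = 5.0 hours; n = 5.
Posterior: Gamma(2.3+5, 6.2+5.0) = Gamma(7.3, 11.2).
Var = α/β² = 0.058195.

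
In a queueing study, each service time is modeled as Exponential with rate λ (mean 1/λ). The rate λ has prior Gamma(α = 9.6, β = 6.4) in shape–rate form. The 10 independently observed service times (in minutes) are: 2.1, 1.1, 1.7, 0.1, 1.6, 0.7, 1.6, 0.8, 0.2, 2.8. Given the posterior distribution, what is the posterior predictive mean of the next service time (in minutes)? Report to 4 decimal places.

1.0269

With a Gamma(shape α, rate β) prior on the exponential rate λ, the posterior after n observations with total T = Σxᵢ is Gamma(α+n, β+T).
Sum of observations T = 12.7 minutes; n = 10.
Posterior: Gamma(9.6+10, 6.4+12.7) = Gamma(19.6, 19.1).
The predictive distribution for the next observation is Lomax; its mean is β/(α−1) = 19.1/18.6 = 1.0269.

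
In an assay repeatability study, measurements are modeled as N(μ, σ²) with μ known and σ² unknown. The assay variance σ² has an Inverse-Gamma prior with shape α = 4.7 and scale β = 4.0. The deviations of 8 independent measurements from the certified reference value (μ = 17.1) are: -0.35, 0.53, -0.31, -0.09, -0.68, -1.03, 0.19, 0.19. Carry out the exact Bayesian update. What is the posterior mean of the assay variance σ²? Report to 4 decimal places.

0.6560

With known mean μ and an Inverse-Gamma(α, β) prior on σ², the Normal likelihood is conjugate: posterior is Inv-Gamma(α + n/2, β + Σ(xᵢ−μ)²/2).
Σ(xᵢ−μ)² = (-0.35)² + (0.53)² + (-0.31)² + (-0.09)² + (-0.68)² + (-1.03)² + (0.19)² + (0.19)² = 2.1031.
Posterior: Inv-Gamma(4.7 + 8/2, 4.0 + 2.1031/2) = Inv-Gamma(8.70, 5.05155).
E[σ²|data] = β/(α−1) = 5.05155/7.70 = 0.6560.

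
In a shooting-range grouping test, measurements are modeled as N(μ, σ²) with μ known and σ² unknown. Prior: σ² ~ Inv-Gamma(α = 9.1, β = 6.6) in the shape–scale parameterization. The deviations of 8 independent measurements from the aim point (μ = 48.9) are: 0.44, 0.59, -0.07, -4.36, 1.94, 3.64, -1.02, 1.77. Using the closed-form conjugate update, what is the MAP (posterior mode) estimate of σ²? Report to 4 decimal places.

With known mean μ and an Inverse-Gamma(α, β) prior on σ², the Normal likelihood is conjugate: posterior is Inv-Gamma(α + n/2, β + Σ(xᵢ−μ)²/2).
Σ(xᵢ−μ)² = (0.44)² + (0.59)² + (-0.07)² + (-4.36)² + (1.94)² + (3.64)² + (-1.02)² + (1.77)² = 40.7427.
Posterior: Inv-Gamma(9.1 + 8/2, 6.6 + 40.7427/2) = Inv-Gamma(13.10, 26.97135).
Mode = β/(α+1) = 26.97135/14.10 = 1.9129.

1.9129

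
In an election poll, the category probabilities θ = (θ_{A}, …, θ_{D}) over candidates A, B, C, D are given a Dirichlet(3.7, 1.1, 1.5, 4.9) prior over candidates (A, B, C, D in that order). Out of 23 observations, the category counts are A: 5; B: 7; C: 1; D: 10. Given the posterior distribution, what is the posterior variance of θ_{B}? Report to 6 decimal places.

0.005135

The Dirichlet prior is conjugate to the Multinomial likelihood: each posterior αⱼ = prior αⱼ + observed count nⱼ.
Posterior concentration: (8.7, 8.1, 2.5, 14.9), total = 34.2.
Var[θ_j] = α_j(Σα−α_j)/((Σα)²(Σα+1)) = 8.1·26.1/(34.2²·35.2) = 0.005135.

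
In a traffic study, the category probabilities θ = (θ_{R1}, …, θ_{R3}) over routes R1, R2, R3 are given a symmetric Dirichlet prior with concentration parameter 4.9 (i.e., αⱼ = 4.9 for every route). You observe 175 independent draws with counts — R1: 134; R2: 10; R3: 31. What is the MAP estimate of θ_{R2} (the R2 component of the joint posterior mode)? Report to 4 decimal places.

The Dirichlet prior is conjugate to the Multinomial likelihood: each posterior αⱼ = prior αⱼ + observed count nⱼ.
Posterior concentration: (138.9, 14.9, 35.9), total = 189.7.
Joint mode component: (α_{R2}−1)/(Σα−K) = 13.9/186.7 = 0.0745.

0.0745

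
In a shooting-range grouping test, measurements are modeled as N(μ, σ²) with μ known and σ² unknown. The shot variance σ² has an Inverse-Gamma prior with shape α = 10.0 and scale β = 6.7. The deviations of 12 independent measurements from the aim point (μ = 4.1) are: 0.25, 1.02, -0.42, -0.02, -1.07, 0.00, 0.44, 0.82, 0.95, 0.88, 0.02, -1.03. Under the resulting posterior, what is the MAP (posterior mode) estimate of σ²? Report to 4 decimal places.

0.5714

With known mean μ and an Inverse-Gamma(α, β) prior on σ², the Normal likelihood is conjugate: posterior is Inv-Gamma(α + n/2, β + Σ(xᵢ−μ)²/2).
Σ(xᵢ−μ)² = (0.25)² + (1.02)² + (-0.42)² + (-0.02)² + (-1.07)² + (0.00)² + (0.44)² + (0.82)² + (0.95)² + (0.88)² + (0.02)² + (-1.03)² = 6.0288.
Posterior: Inv-Gamma(10.0 + 12/2, 6.7 + 6.0288/2) = Inv-Gamma(16.00, 9.71440).
Mode = β/(α+1) = 9.71440/17.00 = 0.5714.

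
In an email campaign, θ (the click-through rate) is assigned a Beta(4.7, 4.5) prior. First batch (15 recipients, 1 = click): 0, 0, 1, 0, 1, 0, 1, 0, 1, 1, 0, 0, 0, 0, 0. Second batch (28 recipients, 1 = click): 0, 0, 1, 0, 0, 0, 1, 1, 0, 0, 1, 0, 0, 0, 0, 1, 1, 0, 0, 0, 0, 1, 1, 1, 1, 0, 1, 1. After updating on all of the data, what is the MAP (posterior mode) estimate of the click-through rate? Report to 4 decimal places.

0.4124

The Beta prior is conjugate to a Binomial/Bernoulli likelihood; the update adds successes to α and failures to β.
After batch 1: Beta(4.7+5, 4.5+10) = Beta(9.7, 14.5).
After batch 2: Beta(9.7+12, 14.5+16) = Beta(21.7, 30.5).
Mode of Beta(a,b) for a,b>1 is (a−1)/(a+b−2) = 20.7/50.2 = 0.4124.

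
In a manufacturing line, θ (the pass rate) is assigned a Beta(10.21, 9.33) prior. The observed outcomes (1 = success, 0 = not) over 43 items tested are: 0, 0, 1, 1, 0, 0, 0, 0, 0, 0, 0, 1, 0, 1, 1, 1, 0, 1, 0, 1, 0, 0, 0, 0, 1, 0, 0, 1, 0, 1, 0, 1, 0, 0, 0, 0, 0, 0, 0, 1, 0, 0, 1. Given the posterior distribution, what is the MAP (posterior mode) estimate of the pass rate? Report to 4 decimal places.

The Beta prior is conjugate to a Binomial/Bernoulli likelihood; the update adds successes to α and failures to β.
Posterior: Beta(α+k, β+n−k) = Beta(10.21+14, 9.33+29) = Beta(24.21, 38.33).
Mode of Beta(a,b) for a,b>1 is (a−1)/(a+b−2) = 23.21/60.54 = 0.3834.

0.3834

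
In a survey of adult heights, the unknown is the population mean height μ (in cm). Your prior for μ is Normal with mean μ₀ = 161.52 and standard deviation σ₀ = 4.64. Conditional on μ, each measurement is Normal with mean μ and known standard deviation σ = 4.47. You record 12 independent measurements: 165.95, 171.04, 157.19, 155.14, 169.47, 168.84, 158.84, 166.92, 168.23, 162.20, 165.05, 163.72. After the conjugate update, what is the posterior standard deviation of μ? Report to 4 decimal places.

1.2432

For Normal data with known variance σ², a Normal(μ₀, σ₀²) prior on μ is conjugate. Posterior precision = 1/σ₀² + n/σ²; posterior mean is the precision-weighted average of μ₀ and x̄.
σ₀² = 4.64² = 21.5296, σ² = 4.47² = 19.9809; σ² + n·σ₀² = 19.9809 + 12·21.5296 = 278.3361.
Posterior precision = 1/σ₀² + n/σ² = 1/21.5296 + 12/19.9809 = (σ² + n·σ₀²)/(σ₀²σ²) = 278.3361/(21.5296·19.9809); posterior variance σₙ² = σ₀²σ²/(σ² + n·σ₀²) = 21.5296·19.9809/278.3361 = 1.545544.
Posterior SD = √σₙ² = √(21.5296·19.9809/278.3361) = 1.2432.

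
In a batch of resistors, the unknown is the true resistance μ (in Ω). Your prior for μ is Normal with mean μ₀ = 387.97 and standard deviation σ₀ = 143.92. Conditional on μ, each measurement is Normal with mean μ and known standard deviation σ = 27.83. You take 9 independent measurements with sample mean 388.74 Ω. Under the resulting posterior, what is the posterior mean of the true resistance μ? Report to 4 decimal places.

For Normal data with known variance σ², a Normal(μ₀, σ₀²) prior on μ is conjugate. Posterior precision = 1/σ₀² + n/σ²; posterior mean is the precision-weighted average of μ₀ and x̄.
n·x̄ = 9·388.74 = 3498.66.
σ₀² = 143.92² = 20712.9664, σ² = 27.83² = 774.5089; σ² + n·σ₀² = 774.5089 + 9·20712.9664 = 187191.2065.
Posterior mean = (μ₀/σ₀² + n·x̄/σ²)/(1/σ₀² + n/σ²) = (σ²·μ₀ + σ₀²·n·x̄)/(σ² + n·σ₀²) = (774.5089·387.97 + 20712.9664·3498.66)/187191.2065 = 72768113.242957/187191.2065 = 388.7368.

388.7368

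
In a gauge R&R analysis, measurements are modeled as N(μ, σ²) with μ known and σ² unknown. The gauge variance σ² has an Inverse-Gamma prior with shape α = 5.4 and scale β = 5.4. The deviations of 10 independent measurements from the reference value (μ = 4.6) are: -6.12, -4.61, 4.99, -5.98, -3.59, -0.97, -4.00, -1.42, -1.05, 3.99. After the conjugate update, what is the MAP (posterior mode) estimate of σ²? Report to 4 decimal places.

7.8524

With known mean μ and an Inverse-Gamma(α, β) prior on σ², the Normal likelihood is conjugate: posterior is Inv-Gamma(α + n/2, β + Σ(xᵢ−μ)²/2).
Σ(xᵢ−μ)² = (-6.12)² + (-4.61)² + (4.99)² + (-5.98)² + (-3.59)² + (-0.97)² + (-4.00)² + (-1.42)² + (-1.05)² + (3.99)² = 168.2350.
Posterior: Inv-Gamma(5.4 + 10/2, 5.4 + 168.2350/2) = Inv-Gamma(10.40, 89.51750).
Mode = β/(α+1) = 89.51750/11.40 = 7.8524.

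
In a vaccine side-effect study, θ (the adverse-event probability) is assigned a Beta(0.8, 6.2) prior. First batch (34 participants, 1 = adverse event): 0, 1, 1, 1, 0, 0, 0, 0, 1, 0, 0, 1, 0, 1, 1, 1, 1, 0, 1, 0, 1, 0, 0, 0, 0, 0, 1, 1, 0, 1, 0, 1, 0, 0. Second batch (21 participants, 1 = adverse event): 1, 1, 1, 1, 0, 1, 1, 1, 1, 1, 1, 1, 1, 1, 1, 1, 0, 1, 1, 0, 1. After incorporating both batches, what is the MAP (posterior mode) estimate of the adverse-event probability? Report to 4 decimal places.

The Beta prior is conjugate to a Binomial/Bernoulli likelihood; the update adds successes to α and failures to β.
After batch 1: Beta(0.8+15, 6.2+19) = Beta(15.8, 25.2).
After batch 2: Beta(15.8+18, 25.2+3) = Beta(33.8, 28.2).
Mode of Beta(a,b) for a,b>1 is (a−1)/(a+b−2) = 32.8/60.0 = 0.5467.

0.5467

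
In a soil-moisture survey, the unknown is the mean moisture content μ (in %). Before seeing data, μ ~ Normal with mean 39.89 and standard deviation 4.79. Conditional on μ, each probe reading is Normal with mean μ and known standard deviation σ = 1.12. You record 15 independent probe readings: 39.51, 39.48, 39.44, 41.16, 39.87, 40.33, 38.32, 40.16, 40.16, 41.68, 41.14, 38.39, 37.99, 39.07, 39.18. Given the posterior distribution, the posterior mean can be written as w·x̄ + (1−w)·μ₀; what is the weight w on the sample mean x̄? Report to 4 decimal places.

For Normal data with known variance σ², a Normal(μ₀, σ₀²) prior on μ is conjugate. Posterior precision = 1/σ₀² + n/σ²; posterior mean is the precision-weighted average of μ₀ and x̄.
σ₀² = 4.79² = 22.9441, σ² = 1.12² = 1.2544. Prior precision 1/σ₀² = 1/22.9441; data precision n/σ² = 15/1.2544.
w = (n/σ²)/(1/σ₀² + n/σ²) = n·σ₀²/(σ² + n·σ₀²) = 15·22.9441/(1.2544 + 15·22.9441) = 344.1615/345.4159 = 0.9964.

0.9964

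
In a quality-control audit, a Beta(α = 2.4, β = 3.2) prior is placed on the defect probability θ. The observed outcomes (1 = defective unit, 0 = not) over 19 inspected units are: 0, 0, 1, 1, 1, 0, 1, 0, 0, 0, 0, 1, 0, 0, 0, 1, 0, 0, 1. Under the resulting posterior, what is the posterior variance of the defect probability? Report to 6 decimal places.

The Beta prior is conjugate to a Binomial/Bernoulli likelihood; the update adds successes to α and failures to β.
Posterior: Beta(α+k, β+n−k) = Beta(2.4+7, 3.2+12) = Beta(9.4, 15.2).
Var = αβ/((α+β)²(α+β+1)) = 9.4·15.2/(24.6²·25.6) = 0.009223.

0.009223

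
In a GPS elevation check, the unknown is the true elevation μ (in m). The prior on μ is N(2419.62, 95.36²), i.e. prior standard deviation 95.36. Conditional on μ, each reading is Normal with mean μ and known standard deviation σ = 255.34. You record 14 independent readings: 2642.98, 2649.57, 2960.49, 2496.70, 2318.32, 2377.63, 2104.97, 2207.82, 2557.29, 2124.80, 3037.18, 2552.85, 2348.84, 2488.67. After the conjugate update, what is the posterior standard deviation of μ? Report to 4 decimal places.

For Normal data with known variance σ², a Normal(μ₀, σ₀²) prior on μ is conjugate. Posterior precision = 1/σ₀² + n/σ²; posterior mean is the precision-weighted average of μ₀ and x̄.
σ₀² = 95.36² = 9093.5296, σ² = 255.34² = 65198.5156; σ² + n·σ₀² = 65198.5156 + 14·9093.5296 = 192507.93.
Posterior precision = 1/σ₀² + n/σ² = 1/9093.5296 + 14/65198.5156 = (σ² + n·σ₀²)/(σ₀²σ²) = 192507.93/(9093.5296·65198.5156); posterior variance σₙ² = σ₀²σ²/(σ² + n·σ₀²) = 9093.5296·65198.5156/192507.93 = 3079.793292.
Posterior SD = √σₙ² = √(9093.5296·65198.5156/192507.93) = 55.4959.

55.4959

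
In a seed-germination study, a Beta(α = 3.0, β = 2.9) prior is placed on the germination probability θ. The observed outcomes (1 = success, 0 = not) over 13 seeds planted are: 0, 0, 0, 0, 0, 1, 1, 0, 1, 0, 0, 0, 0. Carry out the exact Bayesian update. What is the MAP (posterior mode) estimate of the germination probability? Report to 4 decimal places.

0.2959

The Beta prior is conjugate to a Binomial/Bernoulli likelihood; the update adds successes to α and failures to β.
Posterior: Beta(α+k, β+n−k) = Beta(3.0+3, 2.9+10) = Beta(6.0, 12.9).
Mode of Beta(a,b) for a,b>1 is (a−1)/(a+b−2) = 5.0/16.9 = 0.2959.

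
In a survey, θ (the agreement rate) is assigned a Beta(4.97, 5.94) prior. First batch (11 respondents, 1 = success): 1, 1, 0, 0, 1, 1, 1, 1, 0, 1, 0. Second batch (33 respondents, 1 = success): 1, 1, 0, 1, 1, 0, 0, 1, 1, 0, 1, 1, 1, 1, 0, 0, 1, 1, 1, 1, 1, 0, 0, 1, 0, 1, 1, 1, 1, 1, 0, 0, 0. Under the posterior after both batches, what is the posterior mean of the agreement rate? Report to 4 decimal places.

The Beta prior is conjugate to a Binomial/Bernoulli likelihood; the update adds successes to α and failures to β.
After batch 1: Beta(4.97+7, 5.94+4) = Beta(11.97, 9.94).
After batch 2: Beta(11.97+21, 9.94+12) = Beta(32.97, 21.94).
Posterior mean = α/(α+β) = 32.97/54.91 = 0.6004.

0.6004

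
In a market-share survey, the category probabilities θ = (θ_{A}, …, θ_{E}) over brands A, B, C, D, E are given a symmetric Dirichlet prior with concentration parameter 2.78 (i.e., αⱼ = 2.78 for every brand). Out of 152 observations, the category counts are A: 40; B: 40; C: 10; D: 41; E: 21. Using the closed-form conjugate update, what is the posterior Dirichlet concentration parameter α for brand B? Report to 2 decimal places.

42.78

The Dirichlet prior is conjugate to the Multinomial likelihood: each posterior αⱼ = prior αⱼ + observed count nⱼ.
Posterior concentration: (42.78, 42.78, 12.78, 43.78, 23.78), total = 165.90.
α_{B} = 2.78 + 40 = 42.78.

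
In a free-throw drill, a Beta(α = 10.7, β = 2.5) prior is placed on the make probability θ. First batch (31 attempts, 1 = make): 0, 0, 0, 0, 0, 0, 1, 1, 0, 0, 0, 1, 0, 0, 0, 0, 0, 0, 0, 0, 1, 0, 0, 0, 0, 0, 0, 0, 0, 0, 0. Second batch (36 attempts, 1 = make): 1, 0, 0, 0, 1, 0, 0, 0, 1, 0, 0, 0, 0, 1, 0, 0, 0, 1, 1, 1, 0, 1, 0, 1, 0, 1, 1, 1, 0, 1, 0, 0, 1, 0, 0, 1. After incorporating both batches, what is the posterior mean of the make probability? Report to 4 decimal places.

The Beta prior is conjugate to a Binomial/Bernoulli likelihood; the update adds successes to α and failures to β.
After batch 1: Beta(10.7+4, 2.5+27) = Beta(14.7, 29.5).
After batch 2: Beta(14.7+15, 29.5+21) = Beta(29.7, 50.5).
Posterior mean = α/(α+β) = 29.7/80.2 = 0.3703.

0.3703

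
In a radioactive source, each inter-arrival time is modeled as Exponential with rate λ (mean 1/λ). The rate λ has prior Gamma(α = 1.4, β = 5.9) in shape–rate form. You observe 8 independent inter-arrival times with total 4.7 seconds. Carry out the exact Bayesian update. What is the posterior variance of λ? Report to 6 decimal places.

With a Gamma(shape α, rate β) prior on the exponential rate λ, the posterior after n observations with total T = Σxᵢ is Gamma(α+n, β+T).
Posterior: Gamma(1.4+8, 5.9+4.7) = Gamma(9.4, 10.6).
Var = α/β² = 0.083660.

0.083660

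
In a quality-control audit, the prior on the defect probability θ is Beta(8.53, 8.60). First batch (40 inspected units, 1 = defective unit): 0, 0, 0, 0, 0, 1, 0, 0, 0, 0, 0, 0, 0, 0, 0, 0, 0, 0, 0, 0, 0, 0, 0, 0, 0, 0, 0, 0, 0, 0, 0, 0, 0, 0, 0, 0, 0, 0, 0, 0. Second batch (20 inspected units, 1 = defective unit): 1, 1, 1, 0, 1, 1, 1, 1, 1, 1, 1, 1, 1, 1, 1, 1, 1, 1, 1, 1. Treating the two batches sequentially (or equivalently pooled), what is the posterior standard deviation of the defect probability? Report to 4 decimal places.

0.0546

The Beta prior is conjugate to a Binomial/Bernoulli likelihood; the update adds successes to α and failures to β.
After batch 1: Beta(8.53+1, 8.60+39) = Beta(9.53, 47.60).
After batch 2: Beta(9.53+19, 47.60+1) = Beta(28.53, 48.60).
Var = αβ/((α+β)²(α+β+1)) = 28.53·48.60/(77.13²·78.13) = 0.00298314; SD = √0.00298314 = 0.0546.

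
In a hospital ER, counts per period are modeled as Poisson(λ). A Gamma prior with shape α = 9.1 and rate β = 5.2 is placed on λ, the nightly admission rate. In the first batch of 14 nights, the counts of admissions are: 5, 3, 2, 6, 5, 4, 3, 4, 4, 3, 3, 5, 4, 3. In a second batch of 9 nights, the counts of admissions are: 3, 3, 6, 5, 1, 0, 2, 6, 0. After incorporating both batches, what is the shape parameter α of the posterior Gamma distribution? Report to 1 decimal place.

89.1

With a Gamma(shape α, rate β) prior, the Poisson likelihood is conjugate: the posterior is Gamma(α + ΣXᵢ, β + n).
Batch 1: sum of counts S = 54 over n = 14 nights.
After batch 1: Gamma(α+S, β+n) = Gamma(9.1+54, 5.2+14) = Gamma(63.1, 19.2).
Batch 2: sum of counts S = 26 over n = 9 nights.
After batch 2: Gamma(α+S, β+n) = Gamma(63.1+26, 19.2+9) = Gamma(89.1, 28.2).
Posterior α = 89.1.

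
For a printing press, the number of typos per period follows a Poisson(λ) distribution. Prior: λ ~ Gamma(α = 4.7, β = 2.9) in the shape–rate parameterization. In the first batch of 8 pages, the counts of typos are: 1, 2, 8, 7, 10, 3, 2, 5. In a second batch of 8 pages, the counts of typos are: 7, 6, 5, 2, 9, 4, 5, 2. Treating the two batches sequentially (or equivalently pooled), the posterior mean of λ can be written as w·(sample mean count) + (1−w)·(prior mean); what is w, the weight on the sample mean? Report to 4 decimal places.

With a Gamma(shape α, rate β) prior, the Poisson likelihood is conjugate: the posterior is Gamma(α + ΣXᵢ, β + n).
Total number of pages: n = 8 + 8 = 16.
Posterior mean = (α₀+S)/(β₀+n) = [n/(β₀+n)]·(S/n) + [β₀/(β₀+n)]·(α₀/β₀), so only n and β₀ enter the weight.
Weight on data w = n/(β₀+n) = 16/(2.9+16) = 16/18.9 = 0.8466.

0.8466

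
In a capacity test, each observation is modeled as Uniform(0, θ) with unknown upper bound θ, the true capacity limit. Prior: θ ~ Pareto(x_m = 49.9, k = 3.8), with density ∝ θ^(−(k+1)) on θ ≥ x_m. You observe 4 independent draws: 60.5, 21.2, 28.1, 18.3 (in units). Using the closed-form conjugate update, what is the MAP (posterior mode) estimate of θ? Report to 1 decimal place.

60.5

A Pareto(scale x_m, shape k) prior on the upper bound θ of Uniform(0, θ) is conjugate: posterior is Pareto(max(x_m, max xᵢ), k + n).
Sample maximum = 60.5; prior scale x_m = 49.9 → posterior scale = max = 60.5.
Posterior shape = 3.8 + 4 = 7.8.
The Pareto density is decreasing on [x_m, ∞), so the mode is x_m = 60.5.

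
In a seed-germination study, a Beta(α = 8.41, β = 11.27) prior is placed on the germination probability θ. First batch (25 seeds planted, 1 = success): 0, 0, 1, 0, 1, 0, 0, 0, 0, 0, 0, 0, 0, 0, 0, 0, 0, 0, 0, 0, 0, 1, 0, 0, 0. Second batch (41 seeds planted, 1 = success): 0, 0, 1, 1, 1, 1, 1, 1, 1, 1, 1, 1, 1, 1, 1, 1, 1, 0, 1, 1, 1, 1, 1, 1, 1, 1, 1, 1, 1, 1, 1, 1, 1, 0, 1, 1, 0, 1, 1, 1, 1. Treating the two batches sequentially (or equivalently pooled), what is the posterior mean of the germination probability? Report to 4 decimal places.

0.5533

The Beta prior is conjugate to a Binomial/Bernoulli likelihood; the update adds successes to α and failures to β.
After batch 1: Beta(8.41+3, 11.27+22) = Beta(11.41, 33.27).
After batch 2: Beta(11.41+36, 33.27+5) = Beta(47.41, 38.27).
Posterior mean = α/(α+β) = 47.41/85.68 = 0.5533.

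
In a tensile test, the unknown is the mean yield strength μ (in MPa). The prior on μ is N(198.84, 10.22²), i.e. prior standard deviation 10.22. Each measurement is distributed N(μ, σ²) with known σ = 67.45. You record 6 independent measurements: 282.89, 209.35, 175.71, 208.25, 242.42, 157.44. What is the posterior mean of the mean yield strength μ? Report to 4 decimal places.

For Normal data with known variance σ², a Normal(μ₀, σ₀²) prior on μ is conjugate. Posterior precision = 1/σ₀² + n/σ²; posterior mean is the precision-weighted average of μ₀ and x̄.
Σxᵢ = 282.89 + 209.35 + 175.71 + 208.25 + 242.42 + 157.44 = 1276.06, so n·x̄ = 1276.06.
σ₀² = 10.22² = 104.4484, σ² = 67.45² = 4549.5025; σ² + n·σ₀² = 4549.5025 + 6·104.4484 = 5176.1929.
Posterior mean = (μ₀/σ₀² + n·x̄/σ²)/(1/σ₀² + n/σ²) = (σ²·μ₀ + σ₀²·n·x̄)/(σ² + n·σ₀²) = (4549.5025·198.84 + 104.4484·1276.06)/5176.1929 = 1037905.502404/5176.1929 = 200.5152.

200.5152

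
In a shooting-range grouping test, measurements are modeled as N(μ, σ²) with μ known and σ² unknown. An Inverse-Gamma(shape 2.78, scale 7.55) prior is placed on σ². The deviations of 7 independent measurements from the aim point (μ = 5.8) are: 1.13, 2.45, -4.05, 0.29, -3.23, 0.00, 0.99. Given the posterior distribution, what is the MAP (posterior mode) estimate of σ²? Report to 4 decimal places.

3.4532

With known mean μ and an Inverse-Gamma(α, β) prior on σ², the Normal likelihood is conjugate: posterior is Inv-Gamma(α + n/2, β + Σ(xᵢ−μ)²/2).
Σ(xᵢ−μ)² = (1.13)² + (2.45)² + (-4.05)² + (0.29)² + (-3.23)² + (0.00)² + (0.99)² = 35.1790.
Posterior: Inv-Gamma(2.78 + 7/2, 7.55 + 35.1790/2) = Inv-Gamma(6.28, 25.13950).
Mode = β/(α+1) = 25.13950/7.28 = 3.4532.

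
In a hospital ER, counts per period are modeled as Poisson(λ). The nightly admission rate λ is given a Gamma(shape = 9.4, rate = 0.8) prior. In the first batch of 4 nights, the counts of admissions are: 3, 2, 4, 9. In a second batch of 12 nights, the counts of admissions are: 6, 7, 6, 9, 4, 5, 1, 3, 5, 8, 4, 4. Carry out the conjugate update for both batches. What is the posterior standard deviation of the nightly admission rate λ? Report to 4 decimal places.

0.5628

With a Gamma(shape α, rate β) prior, the Poisson likelihood is conjugate: the posterior is Gamma(α + ΣXᵢ, β + n).
Batch 1: sum of counts S = 18 over n = 4 nights.
After batch 1: Gamma(α+S, β+n) = Gamma(9.4+18, 0.8+4) = Gamma(27.4, 4.8).
Batch 2: sum of counts S = 62 over n = 12 nights.
After batch 2: Gamma(α+S, β+n) = Gamma(27.4+62, 4.8+12) = Gamma(89.4, 16.8).
SD = √α/β = √89.4/16.8 = 0.5628.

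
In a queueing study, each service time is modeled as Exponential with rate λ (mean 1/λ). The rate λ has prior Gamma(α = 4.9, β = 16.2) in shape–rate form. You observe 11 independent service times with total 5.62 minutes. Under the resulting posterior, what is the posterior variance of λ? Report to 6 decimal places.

0.033395

With a Gamma(shape α, rate β) prior on the exponential rate λ, the posterior after n observations with total T = Σxᵢ is Gamma(α+n, β+T).
Posterior: Gamma(4.9+11, 16.2+5.62) = Gamma(15.9, 21.82).
Var = α/β² = 0.033395.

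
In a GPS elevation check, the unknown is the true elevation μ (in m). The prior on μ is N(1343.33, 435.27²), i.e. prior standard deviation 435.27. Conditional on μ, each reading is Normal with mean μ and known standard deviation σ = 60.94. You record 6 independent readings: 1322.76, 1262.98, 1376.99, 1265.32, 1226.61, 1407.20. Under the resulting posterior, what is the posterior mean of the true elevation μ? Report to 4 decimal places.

For Normal data with known variance σ², a Normal(μ₀, σ₀²) prior on μ is conjugate. Posterior precision = 1/σ₀² + n/σ²; posterior mean is the precision-weighted average of μ₀ and x̄.
Σxᵢ = 1322.76 + 1262.98 + 1376.99 + 1265.32 + 1226.61 + 1407.20 = 7861.86, so n·x̄ = 7861.86.
σ₀² = 435.27² = 189459.9729, σ² = 60.94² = 3713.6836; σ² + n·σ₀² = 3713.6836 + 6·189459.9729 = 1140473.521.
Posterior mean = (μ₀/σ₀² + n·x̄/σ²)/(1/σ₀² + n/σ²) = (σ²·μ₀ + σ₀²·n·x̄)/(σ² + n·σ₀²) = (3713.6836·1343.33 + 189459.9729·7861.86)/1140473.521 = 1494496485.133982/1140473.521 = 1310.4175.

1310.4175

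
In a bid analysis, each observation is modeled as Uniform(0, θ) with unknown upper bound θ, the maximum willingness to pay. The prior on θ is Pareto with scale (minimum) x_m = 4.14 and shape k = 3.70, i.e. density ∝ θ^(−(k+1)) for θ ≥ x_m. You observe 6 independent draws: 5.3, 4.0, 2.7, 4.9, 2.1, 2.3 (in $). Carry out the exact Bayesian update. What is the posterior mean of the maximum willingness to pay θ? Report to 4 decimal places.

5.9092

A Pareto(scale x_m, shape k) prior on the upper bound θ of Uniform(0, θ) is conjugate: posterior is Pareto(max(x_m, max xᵢ), k + n).
Sample maximum = 5.3; prior scale x_m = 4.14 → posterior scale = max = 5.30.
Posterior shape = 3.70 + 6 = 9.70.
E[θ|data] = k·x_m/(k−1) = 9.70·5.30/8.70 = 5.9092.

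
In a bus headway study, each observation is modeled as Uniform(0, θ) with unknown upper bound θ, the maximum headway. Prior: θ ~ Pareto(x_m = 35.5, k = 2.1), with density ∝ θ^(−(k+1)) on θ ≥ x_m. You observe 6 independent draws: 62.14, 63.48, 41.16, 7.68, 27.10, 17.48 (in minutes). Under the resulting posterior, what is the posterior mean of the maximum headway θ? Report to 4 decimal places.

A Pareto(scale x_m, shape k) prior on the upper bound θ of Uniform(0, θ) is conjugate: posterior is Pareto(max(x_m, max xᵢ), k + n).
Sample maximum = 63.48; prior scale x_m = 35.5 → posterior scale = max = 63.48.
Posterior shape = 2.1 + 6 = 8.1.
E[θ|data] = k·x_m/(k−1) = 8.1·63.48/7.1 = 72.4208.

72.4208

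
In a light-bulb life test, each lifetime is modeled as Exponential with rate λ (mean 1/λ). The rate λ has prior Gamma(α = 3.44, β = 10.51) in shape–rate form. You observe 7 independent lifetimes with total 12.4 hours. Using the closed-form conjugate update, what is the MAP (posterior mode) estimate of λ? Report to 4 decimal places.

0.4120

With a Gamma(shape α, rate β) prior on the exponential rate λ, the posterior after n observations with total T = Σxᵢ is Gamma(α+n, β+T).
Posterior: Gamma(3.44+7, 10.51+12.4) = Gamma(10.44, 22.91).
Mode = (α−1)/β = 0.4120.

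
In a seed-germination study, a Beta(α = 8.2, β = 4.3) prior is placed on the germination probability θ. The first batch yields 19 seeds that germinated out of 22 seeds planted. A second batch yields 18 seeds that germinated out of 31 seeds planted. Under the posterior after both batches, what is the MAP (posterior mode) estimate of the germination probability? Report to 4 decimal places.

The Beta prior is conjugate to a Binomial/Bernoulli likelihood; the update adds successes to α and failures to β.
After batch 1: Beta(8.2+19, 4.3+3) = Beta(27.2, 7.3).
After batch 2: Beta(27.2+18, 7.3+13) = Beta(45.2, 20.3).
Mode of Beta(a,b) for a,b>1 is (a−1)/(a+b−2) = 44.2/63.5 = 0.6961.

0.6961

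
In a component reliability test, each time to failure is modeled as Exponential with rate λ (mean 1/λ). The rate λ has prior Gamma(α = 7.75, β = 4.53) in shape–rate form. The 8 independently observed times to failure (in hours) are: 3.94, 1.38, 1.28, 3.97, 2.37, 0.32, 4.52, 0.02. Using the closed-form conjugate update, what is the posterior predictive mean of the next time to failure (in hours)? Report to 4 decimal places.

With a Gamma(shape α, rate β) prior on the exponential rate λ, the posterior after n observations with total T = Σxᵢ is Gamma(α+n, β+T).
Sum of observations T = 17.80 hours; n = 8.
Posterior: Gamma(7.75+8, 4.53+17.80) = Gamma(15.75, 22.33).
The predictive distribution for the next observation is Lomax; its mean is β/(α−1) = 22.33/14.75 = 1.5139.

1.5139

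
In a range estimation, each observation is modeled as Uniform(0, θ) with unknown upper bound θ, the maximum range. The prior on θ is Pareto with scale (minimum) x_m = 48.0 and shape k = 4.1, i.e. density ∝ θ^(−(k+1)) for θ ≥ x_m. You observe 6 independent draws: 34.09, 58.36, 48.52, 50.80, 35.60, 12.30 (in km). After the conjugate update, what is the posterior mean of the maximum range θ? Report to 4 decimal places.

64.7732

A Pareto(scale x_m, shape k) prior on the upper bound θ of Uniform(0, θ) is conjugate: posterior is Pareto(max(x_m, max xᵢ), k + n).
Sample maximum = 58.36; prior scale x_m = 48.0 → posterior scale = max = 58.36.
Posterior shape = 4.1 + 6 = 10.1.
E[θ|data] = k·x_m/(k−1) = 10.1·58.36/9.1 = 64.7732.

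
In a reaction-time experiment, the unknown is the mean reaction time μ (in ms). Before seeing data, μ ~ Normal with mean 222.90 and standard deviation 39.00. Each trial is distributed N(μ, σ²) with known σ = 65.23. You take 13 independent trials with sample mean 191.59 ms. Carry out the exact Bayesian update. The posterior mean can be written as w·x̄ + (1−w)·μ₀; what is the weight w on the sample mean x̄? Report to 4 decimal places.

0.8229

For Normal data with known variance σ², a Normal(μ₀, σ₀²) prior on μ is conjugate. Posterior precision = 1/σ₀² + n/σ²; posterior mean is the precision-weighted average of μ₀ and x̄.
σ₀² = 39.00² = 1521, σ² = 65.23² = 4254.9529. Prior precision 1/σ₀² = 1/1521; data precision n/σ² = 13/4254.9529.
w = (n/σ²)/(1/σ₀² + n/σ²) = n·σ₀²/(σ² + n·σ₀²) = 13·1521/(4254.9529 + 13·1521) = 19773/24027.9529 = 0.8229.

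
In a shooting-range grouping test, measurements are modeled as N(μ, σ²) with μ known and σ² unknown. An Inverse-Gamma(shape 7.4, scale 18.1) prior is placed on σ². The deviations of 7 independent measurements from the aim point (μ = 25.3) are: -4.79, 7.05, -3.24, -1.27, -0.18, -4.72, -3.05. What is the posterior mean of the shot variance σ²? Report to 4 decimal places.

With known mean μ and an Inverse-Gamma(α, β) prior on σ², the Normal likelihood is conjugate: posterior is Inv-Gamma(α + n/2, β + Σ(xᵢ−μ)²/2).
Σ(xᵢ−μ)² = (-4.79)² + (7.05)² + (-3.24)² + (-1.27)² + (-0.18)² + (-4.72)² + (-3.05)² = 116.3704.
Posterior: Inv-Gamma(7.4 + 7/2, 18.1 + 116.3704/2) = Inv-Gamma(10.90, 76.28520).
E[σ²|data] = β/(α−1) = 76.28520/9.90 = 7.7056.

7.7056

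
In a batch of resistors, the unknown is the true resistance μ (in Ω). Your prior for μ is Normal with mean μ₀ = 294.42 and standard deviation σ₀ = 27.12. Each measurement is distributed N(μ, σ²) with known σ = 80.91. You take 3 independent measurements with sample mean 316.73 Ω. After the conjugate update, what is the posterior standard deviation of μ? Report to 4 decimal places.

For Normal data with known variance σ², a Normal(μ₀, σ₀²) prior on μ is conjugate. Posterior precision = 1/σ₀² + n/σ²; posterior mean is the precision-weighted average of μ₀ and x̄.
σ₀² = 27.12² = 735.4944, σ² = 80.91² = 6546.4281; σ² + n·σ₀² = 6546.4281 + 3·735.4944 = 8752.9113.
Posterior precision = 1/σ₀² + n/σ² = 1/735.4944 + 3/6546.4281 = (σ² + n·σ₀²)/(σ₀²σ²) = 8752.9113/(735.4944·6546.4281); posterior variance σₙ² = σ₀²σ²/(σ² + n·σ₀²) = 735.4944·6546.4281/8752.9113 = 550.086827.
Posterior SD = √σₙ² = √(735.4944·6546.4281/8752.9113) = 23.4539.

23.4539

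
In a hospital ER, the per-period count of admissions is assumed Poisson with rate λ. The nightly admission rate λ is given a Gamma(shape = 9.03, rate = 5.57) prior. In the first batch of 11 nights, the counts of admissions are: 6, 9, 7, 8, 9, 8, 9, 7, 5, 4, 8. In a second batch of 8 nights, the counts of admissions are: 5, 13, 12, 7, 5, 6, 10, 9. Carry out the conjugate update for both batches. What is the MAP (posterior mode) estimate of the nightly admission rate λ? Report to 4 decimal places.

6.3097

With a Gamma(shape α, rate β) prior, the Poisson likelihood is conjugate: the posterior is Gamma(α + ΣXᵢ, β + n).
Batch 1: sum of counts S = 80 over n = 11 nights.
After batch 1: Gamma(α+S, β+n) = Gamma(9.03+80, 5.57+11) = Gamma(89.03, 16.57).
Batch 2: sum of counts S = 67 over n = 8 nights.
After batch 2: Gamma(α+S, β+n) = Gamma(89.03+67, 16.57+8) = Gamma(156.03, 24.57).
Mode of Gamma(α,β) for α≥1 is (α−1)/β = 155.03/24.57 = 6.3097.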